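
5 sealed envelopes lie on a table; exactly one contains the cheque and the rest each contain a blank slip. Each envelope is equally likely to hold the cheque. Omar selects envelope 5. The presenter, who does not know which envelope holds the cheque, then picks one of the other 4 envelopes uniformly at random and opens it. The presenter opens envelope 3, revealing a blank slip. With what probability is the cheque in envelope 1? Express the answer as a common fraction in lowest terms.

1/4

Condition on the true location of the cheque.
If it is in any of envelopes 1, 2, 4, and 5 (prior 1/5 each): the presenter picks envelope 3 with probability 1/4 regardless, and it is not the prize; weight (1/5)·(1/4) = 1/20 each.
If it is in envelope 3 (prior 1/5): the presenter opened envelope 3, so this case is ruled out; weight (1/5)·0 = 0.
The weights sum to 1/5.
So P(the cheque in envelope 1 | the presenter opened envelope 3) = (1/20) / (1/5) = 1/4.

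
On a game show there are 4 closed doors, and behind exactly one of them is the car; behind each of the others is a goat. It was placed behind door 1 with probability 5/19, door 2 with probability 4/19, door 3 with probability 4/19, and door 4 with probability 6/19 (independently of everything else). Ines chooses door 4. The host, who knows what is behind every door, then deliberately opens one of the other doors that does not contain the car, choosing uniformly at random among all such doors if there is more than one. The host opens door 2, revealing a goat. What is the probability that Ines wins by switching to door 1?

Apply Bayes' rule, conditioning on where the car actually is.
If it is behind door 1 (prior 5/19): the host has 2 equally likely choices, so probability 1/2; weight (5/19)·(1/2) = 5/38.
If it is behind door 2 (prior 4/19): the host opened door 2, so this case is ruled out; weight (4/19)·0 = 0.
If it is behind door 3 (prior 4/19): the host has 2 equally likely choices, so probability 1/2; weight (4/19)·(1/2) = 2/19.
If it is behind door 4 (prior 6/19): the host has 3 equally likely choices, so probability 1/3; weight (6/19)·(1/3) = 2/19.
The weights sum to 13/38.
So P(the car behind door 1 | the host opened door 2) = (5/38) / (13/38) = 5/13.

5/13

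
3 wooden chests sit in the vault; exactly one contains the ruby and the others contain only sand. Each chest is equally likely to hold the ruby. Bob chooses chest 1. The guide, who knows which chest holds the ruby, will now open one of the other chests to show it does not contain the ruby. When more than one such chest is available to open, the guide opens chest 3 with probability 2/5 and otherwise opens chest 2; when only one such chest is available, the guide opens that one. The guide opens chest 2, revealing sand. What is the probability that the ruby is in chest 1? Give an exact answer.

3/8

Condition on the true location of the ruby.
If it is in chest 1 (prior 1/3): chest 3 is available but not opened, probability 3/5; weight (1/3)·(3/5) = 1/5.
If it is in chest 2 (prior 1/3): the guide opened chest 2, so this case is ruled out; weight (1/3)·0 = 0.
If it is in chest 3 (prior 1/3): only chest 2 is available, probability 1; weight (1/3)·1 = 1/3.
The weights sum to 8/15.
So P(the ruby in chest 1 | the guide opened chest 2) = (1/5) / (8/15) = 3/8.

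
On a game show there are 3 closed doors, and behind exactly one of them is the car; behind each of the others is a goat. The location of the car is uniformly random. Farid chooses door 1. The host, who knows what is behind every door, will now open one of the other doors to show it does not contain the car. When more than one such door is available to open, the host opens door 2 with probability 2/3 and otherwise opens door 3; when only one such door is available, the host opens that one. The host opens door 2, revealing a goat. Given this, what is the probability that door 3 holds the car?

Condition on the true location of the car.
If it is behind door 1 (prior 1/3): door 2 is available, opened with probability 2/3; weight (1/3)·(2/3) = 2/9.
If it is behind door 2 (prior 1/3): the host opened door 2, so this case is ruled out; weight (1/3)·0 = 0.
If it is behind door 3 (prior 1/3): only door 2 is available, probability 1; weight (1/3)·1 = 1/3.
The weights sum to 5/9.
So P(the car behind door 3 | the host opened door 2) = (1/3) / (5/9) = 3/5.

3/5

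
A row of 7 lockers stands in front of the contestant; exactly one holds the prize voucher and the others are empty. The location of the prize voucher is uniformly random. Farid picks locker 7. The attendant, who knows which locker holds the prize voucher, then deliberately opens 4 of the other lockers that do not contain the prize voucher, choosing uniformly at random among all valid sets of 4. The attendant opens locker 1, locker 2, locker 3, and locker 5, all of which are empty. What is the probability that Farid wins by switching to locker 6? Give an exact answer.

Apply Bayes' rule, conditioning on where the prize voucher actually is.
If it is in any of lockers 1, 2, 3, and 5 (prior 1/7 each): that locker was opened and seen not to hold the prize — ruled out; weight (1/7)·0 = 0 each.
If it is in either of lockers 4 and 6 (prior 1/7 each): the attendant has 5 equally likely choices, so probability 1/5; weight (1/7)·(1/5) = 1/35 each.
If it is in locker 7 (prior 1/7): the attendant has 15 equally likely choices, so probability 1/15; weight (1/7)·(1/15) = 1/105.
The weights sum to 1/15.
So P(the prize voucher in locker 6 | the attendant opened locker 1, locker 2, locker 3, and locker 5) = (1/35) / (1/15) = 3/7.

3/7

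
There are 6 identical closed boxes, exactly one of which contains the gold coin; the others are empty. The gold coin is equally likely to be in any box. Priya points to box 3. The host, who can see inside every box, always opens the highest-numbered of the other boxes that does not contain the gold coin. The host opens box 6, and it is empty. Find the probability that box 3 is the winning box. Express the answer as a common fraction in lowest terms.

Consider each possible location of the gold coin in turn.
If it is in any of boxes 1, 2, 3, 4, and 5 (prior 1/6 each): box 6 is the highest-numbered option available, probability 1; weight (1/6)·1 = 1/6 each.
If it is in box 6 (prior 1/6): the host opened box 6, so this case is ruled out; weight (1/6)·0 = 0.
The weights sum to 5/6.
So P(the gold coin in box 3 | the host opened box 6) = (1/6) / (5/6) = 1/5.

1/5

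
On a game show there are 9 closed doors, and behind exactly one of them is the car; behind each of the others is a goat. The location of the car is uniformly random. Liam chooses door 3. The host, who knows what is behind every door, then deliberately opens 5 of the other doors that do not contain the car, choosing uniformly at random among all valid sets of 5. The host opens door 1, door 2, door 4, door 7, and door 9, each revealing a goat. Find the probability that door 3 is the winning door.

1/9

Apply Bayes' rule, conditioning on where the car actually is.
If it is behind any of doors 1, 2, 4, 7, and 9 (prior 1/9 each): that door was opened and seen not to hold the prize — ruled out; weight (1/9)·0 = 0 each.
If it is behind door 3 (prior 1/9): the host has 56 equally likely choices, so probability 1/56; weight (1/9)·(1/56) = 1/504.
If it is behind any of doors 5, 6, and 8 (prior 1/9 each): the host has 21 equally likely choices, so probability 1/21; weight (1/9)·(1/21) = 1/189 each.
The weights sum to 1/56.
So P(the car behind door 3 | the host opened door 1, door 2, door 4, door 7, and door 9) = (1/504) / (1/56) = 1/9.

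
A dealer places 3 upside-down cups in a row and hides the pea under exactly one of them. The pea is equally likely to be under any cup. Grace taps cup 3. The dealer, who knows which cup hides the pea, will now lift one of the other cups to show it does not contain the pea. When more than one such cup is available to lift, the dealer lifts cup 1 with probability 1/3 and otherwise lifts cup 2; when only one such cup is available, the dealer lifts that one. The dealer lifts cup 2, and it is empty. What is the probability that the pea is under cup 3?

2/5

Consider each possible location of the pea in turn.
If it is under cup 1 (prior 1/3): only cup 2 is available, probability 1; weight (1/3)·1 = 1/3.
If it is under cup 2 (prior 1/3): the dealer opened cup 2, so this case is ruled out; weight (1/3)·0 = 0.
If it is under cup 3 (prior 1/3): cup 1 is available but not opened, probability 2/3; weight (1/3)·(2/3) = 2/9.
The weights sum to 5/9.
So P(the pea under cup 3 | the dealer opened cup 2) = (2/9) / (5/9) = 2/5.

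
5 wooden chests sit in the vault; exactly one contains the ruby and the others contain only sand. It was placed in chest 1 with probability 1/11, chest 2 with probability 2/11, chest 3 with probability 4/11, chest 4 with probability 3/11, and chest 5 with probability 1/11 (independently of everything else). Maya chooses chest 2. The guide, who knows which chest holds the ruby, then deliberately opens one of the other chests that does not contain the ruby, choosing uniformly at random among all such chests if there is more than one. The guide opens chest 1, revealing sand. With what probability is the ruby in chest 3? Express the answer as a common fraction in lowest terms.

8/19

Condition on the true location of the ruby.
If it is in chest 1 (prior 1/11): the guide opened chest 1, so this case is ruled out; weight (1/11)·0 = 0.
If it is in chest 2 (prior 2/11): the guide has 4 equally likely choices, so probability 1/4; weight (2/11)·(1/4) = 1/22.
If it is in chest 3 (prior 4/11): the guide has 3 equally likely choices, so probability 1/3; weight (4/11)·(1/3) = 4/33.
If it is in chest 4 (prior 3/11): the guide has 3 equally likely choices, so probability 1/3; weight (3/11)·(1/3) = 1/11.
If it is in chest 5 (prior 1/11): the guide has 3 equally likely choices, so probability 1/3; weight (1/11)·(1/3) = 1/33.
The weights sum to 19/66.
So P(the ruby in chest 3 | the guide opened chest 1) = (4/33) / (19/66) = 8/19.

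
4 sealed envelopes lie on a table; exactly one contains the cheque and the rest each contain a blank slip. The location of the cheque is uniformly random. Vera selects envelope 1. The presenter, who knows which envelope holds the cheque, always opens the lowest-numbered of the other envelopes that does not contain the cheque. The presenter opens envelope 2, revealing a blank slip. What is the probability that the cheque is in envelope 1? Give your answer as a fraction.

Consider each possible location of the cheque in turn.
If it is in any of envelopes 1, 3, and 4 (prior 1/4 each): envelope 2 is the lowest-numbered option available, probability 1; weight (1/4)·1 = 1/4 each.
If it is in envelope 2 (prior 1/4): the presenter opened envelope 2, so this case is ruled out; weight (1/4)·0 = 0.
The weights sum to 3/4.
So P(the cheque in envelope 1 | the presenter opened envelope 2) = (1/4) / (3/4) = 1/3.

1/3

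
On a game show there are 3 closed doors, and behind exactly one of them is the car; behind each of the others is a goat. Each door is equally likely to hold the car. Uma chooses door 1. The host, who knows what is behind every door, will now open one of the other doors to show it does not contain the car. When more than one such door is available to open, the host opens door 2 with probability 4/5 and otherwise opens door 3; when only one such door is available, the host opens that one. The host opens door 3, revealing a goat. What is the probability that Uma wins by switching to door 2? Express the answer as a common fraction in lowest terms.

5/6

Consider each possible location of the car in turn.
If it is behind door 1 (prior 1/3): door 2 is available but not opened, probability 1/5; weight (1/3)·(1/5) = 1/15.
If it is behind door 2 (prior 1/3): only door 3 is available, probability 1; weight (1/3)·1 = 1/3.
If it is behind door 3 (prior 1/3): the host opened door 3, so this case is ruled out; weight (1/3)·0 = 0.
The weights sum to 2/5.
So P(the car behind door 2 | the host opened door 3) = (1/3) / (2/5) = 5/6.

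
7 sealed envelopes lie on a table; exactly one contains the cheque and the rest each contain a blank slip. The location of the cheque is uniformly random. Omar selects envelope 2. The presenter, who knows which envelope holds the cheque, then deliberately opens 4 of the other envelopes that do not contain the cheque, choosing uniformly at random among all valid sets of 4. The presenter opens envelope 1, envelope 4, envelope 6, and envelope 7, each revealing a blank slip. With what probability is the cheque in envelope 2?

1/7

Consider each possible location of the cheque in turn.
If it is in any of envelopes 1, 4, 6, and 7 (prior 1/7 each): that envelope was opened and seen not to hold the prize — ruled out; weight (1/7)·0 = 0 each.
If it is in envelope 2 (prior 1/7): the presenter has 15 equally likely choices, so probability 1/15; weight (1/7)·(1/15) = 1/105.
If it is in either of envelopes 3 and 5 (prior 1/7 each): the presenter has 5 equally likely choices, so probability 1/5; weight (1/7)·(1/5) = 1/35 each.
The weights sum to 1/15.
So P(the cheque in envelope 2 | the presenter opened envelope 1, envelope 4, envelope 6, and envelope 7) = (1/105) / (1/15) = 1/7.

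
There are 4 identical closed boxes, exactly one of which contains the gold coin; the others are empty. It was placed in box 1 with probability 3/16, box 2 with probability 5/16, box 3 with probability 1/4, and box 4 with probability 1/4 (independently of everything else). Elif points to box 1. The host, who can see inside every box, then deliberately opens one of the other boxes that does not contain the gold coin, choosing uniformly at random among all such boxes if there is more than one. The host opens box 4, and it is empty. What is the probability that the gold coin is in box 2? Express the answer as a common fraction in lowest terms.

5/11

Apply Bayes' rule, conditioning on where the gold coin actually is.
If it is in box 1 (prior 3/16): the host has 3 equally likely choices, so probability 1/3; weight (3/16)·(1/3) = 1/16.
If it is in box 2 (prior 5/16): the host has 2 equally likely choices, so probability 1/2; weight (5/16)·(1/2) = 5/32.
If it is in box 3 (prior 1/4): the host has 2 equally likely choices, so probability 1/2; weight (1/4)·(1/2) = 1/8.
If it is in box 4 (prior 1/4): the host opened box 4, so this case is ruled out; weight (1/4)·0 = 0.
The weights sum to 11/32.
So P(the gold coin in box 2 | the host opened box 4) = (5/32) / (11/32) = 5/11.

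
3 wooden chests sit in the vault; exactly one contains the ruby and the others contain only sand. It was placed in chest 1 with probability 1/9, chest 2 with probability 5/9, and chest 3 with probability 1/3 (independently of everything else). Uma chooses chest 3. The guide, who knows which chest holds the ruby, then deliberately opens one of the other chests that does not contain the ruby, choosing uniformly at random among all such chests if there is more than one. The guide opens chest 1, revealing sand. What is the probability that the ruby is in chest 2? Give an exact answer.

Consider each possible location of the ruby in turn.
If it is in chest 1 (prior 1/9): the guide opened chest 1, so this case is ruled out; weight (1/9)·0 = 0.
If it is in chest 2 (prior 5/9): the guide has no choice, probability 1; weight (5/9)·1 = 5/9.
If it is in chest 3 (prior 1/3): the guide has 2 equally likely choices, so probability 1/2; weight (1/3)·(1/2) = 1/6.
The weights sum to 13/18.
So P(the ruby in chest 2 | the guide opened chest 1) = (5/9) / (13/18) = 10/13.

10/13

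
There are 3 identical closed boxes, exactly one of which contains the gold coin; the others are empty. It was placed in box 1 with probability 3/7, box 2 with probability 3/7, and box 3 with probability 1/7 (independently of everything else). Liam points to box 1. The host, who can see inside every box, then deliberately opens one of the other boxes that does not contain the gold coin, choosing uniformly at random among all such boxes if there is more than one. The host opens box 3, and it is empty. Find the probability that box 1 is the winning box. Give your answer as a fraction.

Condition on the true location of the gold coin.
If it is in box 1 (prior 3/7): the host has 2 equally likely choices, so probability 1/2; weight (3/7)·(1/2) = 3/14.
If it is in box 2 (prior 3/7): the host has no choice, probability 1; weight (3/7)·1 = 3/7.
If it is in box 3 (prior 1/7): the host opened box 3, so this case is ruled out; weight (1/7)·0 = 0.
The weights sum to 9/14.
So P(the gold coin in box 1 | the host opened box 3) = (3/14) / (9/14) = 1/3.

1/3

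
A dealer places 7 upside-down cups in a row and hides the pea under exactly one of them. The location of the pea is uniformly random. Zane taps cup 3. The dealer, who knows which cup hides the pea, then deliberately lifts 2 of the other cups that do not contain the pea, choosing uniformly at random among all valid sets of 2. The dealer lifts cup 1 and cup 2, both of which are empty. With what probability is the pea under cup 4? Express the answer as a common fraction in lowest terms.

Consider each possible location of the pea in turn.
If it is under either of cups 1 and 2 (prior 1/7 each): that cup was opened and seen not to hold the prize — ruled out; weight (1/7)·0 = 0 each.
If it is under cup 3 (prior 1/7): the dealer has 15 equally likely choices, so probability 1/15; weight (1/7)·(1/15) = 1/105.
If it is under any of cups 4, 5, 6, and 7 (prior 1/7 each): the dealer has 10 equally likely choices, so probability 1/10; weight (1/7)·(1/10) = 1/70 each.
The weights sum to 1/15.
So P(the pea under cup 4 | the dealer opened cup 1 and cup 2) = (1/70) / (1/15) = 3/14.

3/14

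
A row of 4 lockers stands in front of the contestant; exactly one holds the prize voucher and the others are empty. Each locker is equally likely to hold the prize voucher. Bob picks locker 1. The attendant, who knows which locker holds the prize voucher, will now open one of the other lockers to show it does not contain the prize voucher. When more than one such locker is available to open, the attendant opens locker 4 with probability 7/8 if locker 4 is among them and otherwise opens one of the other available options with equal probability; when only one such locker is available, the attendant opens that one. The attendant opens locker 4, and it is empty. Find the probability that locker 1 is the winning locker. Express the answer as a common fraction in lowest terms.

Consider each possible location of the prize voucher in turn.
If it is in any of lockers 1, 2, and 3 (prior 1/4 each): locker 4 is available, opened with probability 7/8; weight (1/4)·(7/8) = 7/32 each.
If it is in locker 4 (prior 1/4): the attendant opened locker 4, so this case is ruled out; weight (1/4)·0 = 0.
The weights sum to 21/32.
So P(the prize voucher in locker 1 | the attendant opened locker 4) = (7/32) / (21/32) = 1/3.

1/3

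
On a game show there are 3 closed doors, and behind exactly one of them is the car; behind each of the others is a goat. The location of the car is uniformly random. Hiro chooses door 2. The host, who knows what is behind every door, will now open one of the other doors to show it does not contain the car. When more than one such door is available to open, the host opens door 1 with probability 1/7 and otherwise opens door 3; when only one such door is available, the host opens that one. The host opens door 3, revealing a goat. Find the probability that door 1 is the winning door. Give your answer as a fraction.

7/13

Consider each possible location of the car in turn.
If it is behind door 1 (prior 1/3): only door 3 is available, probability 1; weight (1/3)·1 = 1/3.
If it is behind door 2 (prior 1/3): door 1 is available but not opened, probability 6/7; weight (1/3)·(6/7) = 2/7.
If it is behind door 3 (prior 1/3): the host opened door 3, so this case is ruled out; weight (1/3)·0 = 0.
The weights sum to 13/21.
So P(the car behind door 1 | the host opened door 3) = (1/3) / (13/21) = 7/13.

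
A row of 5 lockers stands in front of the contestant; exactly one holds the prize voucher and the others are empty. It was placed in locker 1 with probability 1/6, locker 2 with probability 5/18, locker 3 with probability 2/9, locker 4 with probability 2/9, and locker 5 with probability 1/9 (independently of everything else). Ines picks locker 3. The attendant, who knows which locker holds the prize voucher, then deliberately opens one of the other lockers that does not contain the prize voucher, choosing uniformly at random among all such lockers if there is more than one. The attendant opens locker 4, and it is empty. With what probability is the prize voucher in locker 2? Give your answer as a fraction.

Consider each possible location of the prize voucher in turn.
If it is in locker 1 (prior 1/6): the attendant has 3 equally likely choices, so probability 1/3; weight (1/6)·(1/3) = 1/18.
If it is in locker 2 (prior 5/18): the attendant has 3 equally likely choices, so probability 1/3; weight (5/18)·(1/3) = 5/54.
If it is in locker 3 (prior 2/9): the attendant has 4 equally likely choices, so probability 1/4; weight (2/9)·(1/4) = 1/18.
If it is in locker 4 (prior 2/9): the attendant opened locker 4, so this case is ruled out; weight (2/9)·0 = 0.
If it is in locker 5 (prior 1/9): the attendant has 3 equally likely choices, so probability 1/3; weight (1/9)·(1/3) = 1/27.
The weights sum to 13/54.
So P(the prize voucher in locker 2 | the attendant opened locker 4) = (5/54) / (13/54) = 5/13.

5/13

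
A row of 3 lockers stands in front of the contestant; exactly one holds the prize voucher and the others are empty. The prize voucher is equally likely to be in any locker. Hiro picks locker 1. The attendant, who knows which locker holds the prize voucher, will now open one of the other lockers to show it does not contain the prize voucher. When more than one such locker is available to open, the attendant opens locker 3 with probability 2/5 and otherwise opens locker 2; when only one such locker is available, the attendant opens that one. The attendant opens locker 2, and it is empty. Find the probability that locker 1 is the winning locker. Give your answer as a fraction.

3/8

Condition on the true location of the prize voucher.
If it is in locker 1 (prior 1/3): locker 3 is available but not opened, probability 3/5; weight (1/3)·(3/5) = 1/5.
If it is in locker 2 (prior 1/3): the attendant opened locker 2, so this case is ruled out; weight (1/3)·0 = 0.
If it is in locker 3 (prior 1/3): only locker 2 is available, probability 1; weight (1/3)·1 = 1/3.
The weights sum to 8/15.
So P(the prize voucher in locker 1 | the attendant opened locker 2) = (1/5) / (8/15) = 3/8.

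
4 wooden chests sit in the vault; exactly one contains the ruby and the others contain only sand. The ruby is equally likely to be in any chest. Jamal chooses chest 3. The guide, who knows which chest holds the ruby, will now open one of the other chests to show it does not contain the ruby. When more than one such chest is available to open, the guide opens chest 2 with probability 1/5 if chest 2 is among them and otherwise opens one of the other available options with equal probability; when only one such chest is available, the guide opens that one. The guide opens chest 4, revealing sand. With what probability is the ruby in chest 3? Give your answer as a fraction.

4/17

Apply Bayes' rule, conditioning on where the ruby actually is.
If it is in chest 1 (prior 1/4): chest 2 is available but not opened, probability 4/5; weight (1/4)·(4/5) = 1/5.
If it is in chest 2 (prior 1/4): chest 2 holds the prize so is unavailable; the guide chooses uniformly among the 2 others, probability 1/2; weight (1/4)·(1/2) = 1/8.
If it is in chest 3 (prior 1/4): chest 2 is available but not opened; chest 4 gets probability (1 − 1/5)/2 = 2/5; weight (1/4)·(2/5) = 1/10.
If it is in chest 4 (prior 1/4): the guide opened chest 4, so this case is ruled out; weight (1/4)·0 = 0.
The weights sum to 17/40.
So P(the ruby in chest 3 | the guide opened chest 4) = (1/10) / (17/40) = 4/17.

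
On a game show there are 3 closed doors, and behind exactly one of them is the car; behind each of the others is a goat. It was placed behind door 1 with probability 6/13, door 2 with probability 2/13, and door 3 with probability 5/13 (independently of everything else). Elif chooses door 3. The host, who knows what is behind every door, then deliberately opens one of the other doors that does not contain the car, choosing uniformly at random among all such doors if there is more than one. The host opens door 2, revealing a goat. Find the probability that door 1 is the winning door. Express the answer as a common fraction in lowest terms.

12/17

Consider each possible location of the car in turn.
If it is behind door 1 (prior 6/13): the host has no choice, probability 1; weight (6/13)·1 = 6/13.
If it is behind door 2 (prior 2/13): the host opened door 2, so this case is ruled out; weight (2/13)·0 = 0.
If it is behind door 3 (prior 5/13): the host has 2 equally likely choices, so probability 1/2; weight (5/13)·(1/2) = 5/26.
The weights sum to 17/26.
So P(the car behind door 1 | the host opened door 2) = (6/13) / (17/26) = 12/17.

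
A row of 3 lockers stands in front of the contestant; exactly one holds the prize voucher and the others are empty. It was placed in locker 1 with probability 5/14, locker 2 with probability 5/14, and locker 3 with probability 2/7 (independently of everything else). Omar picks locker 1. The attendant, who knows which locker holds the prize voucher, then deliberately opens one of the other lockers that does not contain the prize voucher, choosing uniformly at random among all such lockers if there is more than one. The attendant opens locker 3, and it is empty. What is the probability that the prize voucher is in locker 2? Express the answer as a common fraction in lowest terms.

2/3

Condition on the true location of the prize voucher.
If it is in locker 1 (prior 5/14): the attendant has 2 equally likely choices, so probability 1/2; weight (5/14)·(1/2) = 5/28.
If it is in locker 2 (prior 5/14): the attendant has no choice, probability 1; weight (5/14)·1 = 5/14.
If it is in locker 3 (prior 2/7): the attendant opened locker 3, so this case is ruled out; weight (2/7)·0 = 0.
The weights sum to 15/28.
So P(the prize voucher in locker 2 | the attendant opened locker 3) = (5/14) / (15/28) = 2/3.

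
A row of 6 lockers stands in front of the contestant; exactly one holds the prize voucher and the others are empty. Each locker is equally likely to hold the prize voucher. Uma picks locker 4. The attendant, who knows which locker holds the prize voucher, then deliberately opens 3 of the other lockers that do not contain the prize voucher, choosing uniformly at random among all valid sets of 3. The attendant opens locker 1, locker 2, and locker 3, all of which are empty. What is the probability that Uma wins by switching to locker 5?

5/12

Apply Bayes' rule, conditioning on where the prize voucher actually is.
If it is in any of lockers 1, 2, and 3 (prior 1/6 each): that locker was opened and seen not to hold the prize — ruled out; weight (1/6)·0 = 0 each.
If it is in locker 4 (prior 1/6): the attendant has 10 equally likely choices, so probability 1/10; weight (1/6)·(1/10) = 1/60.
If it is in either of lockers 5 and 6 (prior 1/6 each): the attendant has 4 equally likely choices, so probability 1/4; weight (1/6)·(1/4) = 1/24 each.
The weights sum to 1/10.
So P(the prize voucher in locker 5 | the attendant opened locker 1, locker 2, and locker 3) = (1/24) / (1/10) = 5/12.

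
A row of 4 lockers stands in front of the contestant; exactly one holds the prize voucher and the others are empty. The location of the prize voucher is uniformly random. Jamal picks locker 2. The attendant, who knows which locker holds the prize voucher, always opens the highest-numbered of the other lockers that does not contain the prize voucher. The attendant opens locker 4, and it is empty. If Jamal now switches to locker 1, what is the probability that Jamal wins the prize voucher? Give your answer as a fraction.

1/3

Condition on the true location of the prize voucher.
If it is in any of lockers 1, 2, and 3 (prior 1/4 each): locker 4 is the highest-numbered option available, probability 1; weight (1/4)·1 = 1/4 each.
If it is in locker 4 (prior 1/4): the attendant opened locker 4, so this case is ruled out; weight (1/4)·0 = 0.
The weights sum to 3/4.
So P(the prize voucher in locker 1 | the attendant opened locker 4) = (1/4) / (3/4) = 1/3.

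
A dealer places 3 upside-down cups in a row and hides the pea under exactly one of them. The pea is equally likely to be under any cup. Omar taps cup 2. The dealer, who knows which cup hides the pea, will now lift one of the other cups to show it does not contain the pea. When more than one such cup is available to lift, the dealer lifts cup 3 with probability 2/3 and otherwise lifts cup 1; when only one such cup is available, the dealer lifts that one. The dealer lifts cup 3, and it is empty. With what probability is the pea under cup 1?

Consider each possible location of the pea in turn.
If it is under cup 1 (prior 1/3): only cup 3 is available, probability 1; weight (1/3)·1 = 1/3.
If it is under cup 2 (prior 1/3): cup 3 is available, opened with probability 2/3; weight (1/3)·(2/3) = 2/9.
If it is under cup 3 (prior 1/3): the dealer opened cup 3, so this case is ruled out; weight (1/3)·0 = 0.
The weights sum to 5/9.
So P(the pea under cup 1 | the dealer opened cup 3) = (1/3) / (5/9) = 3/5.

3/5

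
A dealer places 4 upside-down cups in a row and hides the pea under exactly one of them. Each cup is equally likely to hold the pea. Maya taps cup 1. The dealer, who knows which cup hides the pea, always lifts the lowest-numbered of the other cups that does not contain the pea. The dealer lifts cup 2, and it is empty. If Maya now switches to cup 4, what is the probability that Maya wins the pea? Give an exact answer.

Consider each possible location of the pea in turn.
If it is under any of cups 1, 3, and 4 (prior 1/4 each): cup 2 is the lowest-numbered option available, probability 1; weight (1/4)·1 = 1/4 each.
If it is under cup 2 (prior 1/4): the dealer opened cup 2, so this case is ruled out; weight (1/4)·0 = 0.
The weights sum to 3/4.
So P(the pea under cup 4 | the dealer opened cup 2) = (1/4) / (3/4) = 1/3.

1/3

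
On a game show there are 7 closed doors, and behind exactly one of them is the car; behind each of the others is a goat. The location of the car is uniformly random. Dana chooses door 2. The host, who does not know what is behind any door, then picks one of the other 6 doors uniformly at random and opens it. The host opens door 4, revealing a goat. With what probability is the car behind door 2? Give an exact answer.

1/6

Because the host chose which door to open without knowing where the car is, the choice is independent of the prize location. Learning that door 4 does not hold the car simply rules out that one location and leaves the remaining 6 doors still equally likely by symmetry.
So P(the car behind door 2) = 1/6.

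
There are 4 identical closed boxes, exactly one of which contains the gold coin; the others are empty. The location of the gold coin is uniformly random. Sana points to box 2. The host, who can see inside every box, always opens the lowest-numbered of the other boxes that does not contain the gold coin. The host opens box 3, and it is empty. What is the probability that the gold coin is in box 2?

0

Apply Bayes' rule, conditioning on where the gold coin actually is.
If it is in box 1 (prior 1/4): box 3 is the lowest-numbered option available, probability 1; weight (1/4)·1 = 1/4.
If it is in either of boxes 2 and 4 (prior 1/4 each): the host would have opened box 1 instead, probability 0; weight (1/4)·0 = 0 each.
If it is in box 3 (prior 1/4): the host opened box 3, so this case is ruled out; weight (1/4)·0 = 0.
The weights sum to 1/4.
So P(the gold coin in box 2 | the host opened box 3) = 0 / (1/4) = 0.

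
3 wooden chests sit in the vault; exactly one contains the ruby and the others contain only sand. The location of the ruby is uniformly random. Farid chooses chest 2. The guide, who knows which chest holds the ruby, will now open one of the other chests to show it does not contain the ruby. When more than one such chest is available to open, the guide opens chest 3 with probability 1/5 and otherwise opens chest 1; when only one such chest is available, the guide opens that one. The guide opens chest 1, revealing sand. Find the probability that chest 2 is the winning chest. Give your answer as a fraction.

Consider each possible location of the ruby in turn.
If it is in chest 1 (prior 1/3): the guide opened chest 1, so this case is ruled out; weight (1/3)·0 = 0.
If it is in chest 2 (prior 1/3): chest 3 is available but not opened, probability 4/5; weight (1/3)·(4/5) = 4/15.
If it is in chest 3 (prior 1/3): only chest 1 is available, probability 1; weight (1/3)·1 = 1/3.
The weights sum to 3/5.
So P(the ruby in chest 2 | the guide opened chest 1) = (4/15) / (3/5) = 4/9.

4/9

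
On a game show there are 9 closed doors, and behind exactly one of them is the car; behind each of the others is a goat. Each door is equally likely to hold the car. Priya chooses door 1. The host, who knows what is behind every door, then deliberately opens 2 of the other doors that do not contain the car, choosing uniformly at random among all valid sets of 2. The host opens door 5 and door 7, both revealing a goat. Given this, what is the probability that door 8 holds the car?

Apply Bayes' rule, conditioning on where the car actually is.
If it is behind door 1 (prior 1/9): the host has 28 equally likely choices, so probability 1/28; weight (1/9)·(1/28) = 1/252.
If it is behind any of doors 2, 3, 4, 6, 8, and 9 (prior 1/9 each): the host has 21 equally likely choices, so probability 1/21; weight (1/9)·(1/21) = 1/189 each.
If it is behind either of doors 5 and 7 (prior 1/9 each): that door was opened and seen not to hold the prize — ruled out; weight (1/9)·0 = 0 each.
The weights sum to 1/28.
So P(the car behind door 8 | the host opened door 5 and door 7) = (1/189) / (1/28) = 4/27.

4/27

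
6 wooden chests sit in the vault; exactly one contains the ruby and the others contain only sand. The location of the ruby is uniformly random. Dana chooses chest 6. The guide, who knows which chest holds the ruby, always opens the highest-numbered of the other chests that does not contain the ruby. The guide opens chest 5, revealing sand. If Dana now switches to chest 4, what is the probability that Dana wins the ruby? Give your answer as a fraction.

Apply Bayes' rule, conditioning on where the ruby actually is.
If it is in any of chests 1, 2, 3, 4, and 6 (prior 1/6 each): chest 5 is the highest-numbered option available, probability 1; weight (1/6)·1 = 1/6 each.
If it is in chest 5 (prior 1/6): the guide opened chest 5, so this case is ruled out; weight (1/6)·0 = 0.
The weights sum to 5/6.
So P(the ruby in chest 4 | the guide opened chest 5) = (1/6) / (5/6) = 1/5.

1/5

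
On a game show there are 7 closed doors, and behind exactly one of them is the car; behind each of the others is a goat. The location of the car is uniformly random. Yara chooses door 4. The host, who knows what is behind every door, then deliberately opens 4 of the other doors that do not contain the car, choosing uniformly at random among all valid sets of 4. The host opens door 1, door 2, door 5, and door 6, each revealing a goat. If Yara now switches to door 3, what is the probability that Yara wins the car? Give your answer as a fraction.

Condition on the true location of the car.
If it is behind any of doors 1, 2, 5, and 6 (prior 1/7 each): that door was opened and seen not to hold the prize — ruled out; weight (1/7)·0 = 0 each.
If it is behind either of doors 3 and 7 (prior 1/7 each): the host has 5 equally likely choices, so probability 1/5; weight (1/7)·(1/5) = 1/35 each.
If it is behind door 4 (prior 1/7): the host has 15 equally likely choices, so probability 1/15; weight (1/7)·(1/15) = 1/105.
The weights sum to 1/15.
So P(the car behind door 3 | the host opened door 1, door 2, door 5, and door 6) = (1/35) / (1/15) = 3/7.

3/7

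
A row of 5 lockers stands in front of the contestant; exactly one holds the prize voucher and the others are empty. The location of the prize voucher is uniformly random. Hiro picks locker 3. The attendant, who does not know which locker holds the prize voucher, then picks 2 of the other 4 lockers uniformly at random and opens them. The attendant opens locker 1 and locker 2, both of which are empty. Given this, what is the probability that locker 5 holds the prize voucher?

1/3

Condition on the true location of the prize voucher.
If it is in either of lockers 1 and 2 (prior 1/5 each): that locker was opened and seen not to hold the prize — ruled out; weight (1/5)·0 = 0 each.
If it is in any of lockers 3, 4, and 5 (prior 1/5 each): the attendant picks exactly this set with probability 1/6 regardless, and none is the prize; weight (1/5)·(1/6) = 1/30 each.
The weights sum to 1/10.
So P(the prize voucher in locker 5 | the attendant opened locker 1 and locker 2) = (1/30) / (1/10) = 1/3.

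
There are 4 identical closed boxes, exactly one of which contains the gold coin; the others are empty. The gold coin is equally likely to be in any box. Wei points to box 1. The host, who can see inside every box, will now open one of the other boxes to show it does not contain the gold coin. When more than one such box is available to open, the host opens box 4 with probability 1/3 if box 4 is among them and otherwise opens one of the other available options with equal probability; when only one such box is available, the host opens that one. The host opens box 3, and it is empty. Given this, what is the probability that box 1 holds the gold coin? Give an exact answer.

2/9

Condition on the true location of the gold coin.
If it is in box 1 (prior 1/4): box 4 is available but not opened; box 3 gets probability (1 − 1/3)/2 = 1/3; weight (1/4)·(1/3) = 1/12.
If it is in box 2 (prior 1/4): box 4 is available but not opened, probability 2/3; weight (1/4)·(2/3) = 1/6.
If it is in box 3 (prior 1/4): the host opened box 3, so this case is ruled out; weight (1/4)·0 = 0.
If it is in box 4 (prior 1/4): box 4 holds the prize so is unavailable; the host chooses uniformly among the 2 others, probability 1/2; weight (1/4)·(1/2) = 1/8.
The weights sum to 3/8.
So P(the gold coin in box 1 | the host opened box 3) = (1/12) / (3/8) = 2/9.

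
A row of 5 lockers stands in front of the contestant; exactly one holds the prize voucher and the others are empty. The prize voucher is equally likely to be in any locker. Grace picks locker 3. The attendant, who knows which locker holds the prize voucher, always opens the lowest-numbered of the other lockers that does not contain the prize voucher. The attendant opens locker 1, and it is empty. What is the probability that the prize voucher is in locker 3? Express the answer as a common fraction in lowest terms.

Consider each possible location of the prize voucher in turn.
If it is in locker 1 (prior 1/5): the attendant opened locker 1, so this case is ruled out; weight (1/5)·0 = 0.
If it is in any of lockers 2, 3, 4, and 5 (prior 1/5 each): locker 1 is the lowest-numbered option available, probability 1; weight (1/5)·1 = 1/5 each.
The weights sum to 4/5.
So P(the prize voucher in locker 3 | the attendant opened locker 1) = (1/5) / (4/5) = 1/4.

1/4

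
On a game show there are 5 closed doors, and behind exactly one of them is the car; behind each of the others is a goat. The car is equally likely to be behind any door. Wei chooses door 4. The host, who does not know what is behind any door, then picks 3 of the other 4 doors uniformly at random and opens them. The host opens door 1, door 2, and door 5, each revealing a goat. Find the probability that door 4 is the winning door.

Consider each possible location of the car in turn.
If it is behind any of doors 1, 2, and 5 (prior 1/5 each): that door was opened and seen not to hold the prize — ruled out; weight (1/5)·0 = 0 each.
If it is behind either of doors 3 and 4 (prior 1/5 each): the host picks exactly this set with probability 1/4 regardless, and none is the prize; weight (1/5)·(1/4) = 1/20 each.
The weights sum to 1/10.
So P(the car behind door 4 | the host opened door 1, door 2, and door 5) = (1/20) / (1/10) = 1/2.

1/2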